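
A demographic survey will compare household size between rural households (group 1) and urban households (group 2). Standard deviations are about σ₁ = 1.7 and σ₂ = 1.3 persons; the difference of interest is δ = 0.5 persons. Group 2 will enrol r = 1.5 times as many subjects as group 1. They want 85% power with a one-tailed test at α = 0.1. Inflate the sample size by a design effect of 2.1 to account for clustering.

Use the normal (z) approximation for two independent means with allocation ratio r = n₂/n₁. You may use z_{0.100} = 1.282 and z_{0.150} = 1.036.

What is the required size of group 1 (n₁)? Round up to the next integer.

n₁ = (z_α + z_β)² · (σ₁² + σ₂²/r) / δ²
   = (1.282 + 1.036)² · (1.7² + 1.3²/1.5) / 0.5²
   = 5.3731 · (2.89 + 1.1267) / 0.25
   = 5.3731 · 4.0167 / 0.25
   = 86.33
Design effect: 2.1 × 86.33 = 181.29.
Round up → n₁ = 182; n₂ = r·n₁ = 1.5 × 182 = 273.

n₁ = 182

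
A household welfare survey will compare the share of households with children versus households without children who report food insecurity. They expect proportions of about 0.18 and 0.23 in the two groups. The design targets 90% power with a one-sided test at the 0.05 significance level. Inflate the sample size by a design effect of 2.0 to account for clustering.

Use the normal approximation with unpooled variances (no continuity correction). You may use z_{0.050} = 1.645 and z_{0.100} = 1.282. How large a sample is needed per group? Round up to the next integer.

n = 2226 per group

n = (z_α + z_β)² · [p₁(1−p₁) + p₂(1−p₂)] / (p₁ − p₂)²
  = (1.645 + 1.282)² · (0.18·0.82 + 0.23·0.77) / (-0.05)²
  = (2.927)² · (0.1476 + 0.1771) / 0.0025
  = 8.5673 · 0.3247 / 0.0025
  = 1112.72
Design effect: 2.0 × 1112.72 = 2225.45.
Round up → n = 2226 per group.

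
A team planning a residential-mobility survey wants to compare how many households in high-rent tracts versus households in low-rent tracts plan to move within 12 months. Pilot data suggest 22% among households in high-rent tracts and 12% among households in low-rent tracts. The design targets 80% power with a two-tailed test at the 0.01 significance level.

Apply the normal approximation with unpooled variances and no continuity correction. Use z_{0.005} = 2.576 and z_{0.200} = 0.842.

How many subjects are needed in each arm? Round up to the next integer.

n = (z_{α/2} + z_β)² · [p₁(1−p₁) + p₂(1−p₂)] / (p₁ − p₂)²
  = (2.576 + 0.842)² · (0.22·0.78 + 0.12·0.88) / (0.10)²
  = (3.418)² · (0.1716 + 0.1056) / 0.0100
  = 11.6827 · 0.2772 / 0.0100
  = 323.85
Round up → n = 324 per group.

n = 324 per group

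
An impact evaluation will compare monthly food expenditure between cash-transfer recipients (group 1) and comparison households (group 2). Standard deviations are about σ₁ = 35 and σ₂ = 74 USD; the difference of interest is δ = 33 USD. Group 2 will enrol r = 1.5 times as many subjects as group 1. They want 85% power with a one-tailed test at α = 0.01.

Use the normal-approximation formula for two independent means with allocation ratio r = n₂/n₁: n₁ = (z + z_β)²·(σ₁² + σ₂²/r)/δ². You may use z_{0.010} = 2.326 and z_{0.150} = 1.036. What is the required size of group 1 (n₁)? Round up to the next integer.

n₁ = 51

n₁ = (z_α + z_β)² · (σ₁² + σ₂²/r) / δ²
   = (2.326 + 1.036)² · (35² + 74²/1.5) / 33²
   = 11.3030 · (1225 + 3650.7) / 1089
   = 11.3030 · 4875.7 / 1089
   = 50.61
Round up → n₁ = 51; n₂ = r·n₁ = 1.5 × 51 = 77.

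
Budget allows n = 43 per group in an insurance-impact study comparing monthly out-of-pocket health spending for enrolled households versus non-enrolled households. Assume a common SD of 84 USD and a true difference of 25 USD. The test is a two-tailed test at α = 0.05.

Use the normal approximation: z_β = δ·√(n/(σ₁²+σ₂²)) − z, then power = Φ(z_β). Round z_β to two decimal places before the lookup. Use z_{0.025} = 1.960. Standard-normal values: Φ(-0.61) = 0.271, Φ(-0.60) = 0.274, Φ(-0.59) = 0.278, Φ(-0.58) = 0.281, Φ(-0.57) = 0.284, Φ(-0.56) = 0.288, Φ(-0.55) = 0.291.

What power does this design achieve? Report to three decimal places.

z_β = δ·√(n/(σ₁²+σ₂²)) − z_{α/2}
    = 25 · √(43/14112) − 1.960
    = 25 · 0.05520 − 1.960
    = 1.3800 − 1.960 = -0.5800 → -0.58
Power = Φ(-0.58) = 0.281.

Power ≈ 0.281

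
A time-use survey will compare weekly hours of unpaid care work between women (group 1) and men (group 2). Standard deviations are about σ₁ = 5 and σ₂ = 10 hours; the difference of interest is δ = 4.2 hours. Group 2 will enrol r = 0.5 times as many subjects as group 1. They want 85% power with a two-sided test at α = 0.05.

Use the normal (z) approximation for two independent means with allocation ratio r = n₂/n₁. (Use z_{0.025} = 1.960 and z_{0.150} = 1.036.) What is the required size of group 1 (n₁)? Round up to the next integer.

n₁ = 115

n₁ = (z_{α/2} + z_β)² · (σ₁² + σ₂²/r) / δ²
   = (1.960 + 1.036)² · (5² + 10²/0.5) / 4.2²
   = 8.9760 · (25 + 200) / 17.64
   = 8.9760 · 225 / 17.64
   = 114.49
Round up → n₁ = 115; n₂ = r·n₁ = 0.5 × 115 = 58.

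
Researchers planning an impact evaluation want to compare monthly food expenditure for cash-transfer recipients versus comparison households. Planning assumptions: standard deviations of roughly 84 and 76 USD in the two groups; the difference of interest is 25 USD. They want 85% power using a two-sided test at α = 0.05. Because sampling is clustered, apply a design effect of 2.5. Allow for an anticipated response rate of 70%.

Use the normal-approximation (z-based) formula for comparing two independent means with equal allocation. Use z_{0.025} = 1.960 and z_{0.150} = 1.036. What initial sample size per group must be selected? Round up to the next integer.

n = 659 per group

n = (z_{α/2} + z_β)² · (σ₁² + σ₂²) / δ²
  = (1.960 + 1.036)² · (84² + 76² = 12832) / 25²
  = 8.9760 · 12832 / 625
  = 184.29
Design effect: 2.5 × 184.29 = 460.72.
Adjust for 70% response: 460.72 / 0.70 = 658.17.
Round up → n = 659 per group.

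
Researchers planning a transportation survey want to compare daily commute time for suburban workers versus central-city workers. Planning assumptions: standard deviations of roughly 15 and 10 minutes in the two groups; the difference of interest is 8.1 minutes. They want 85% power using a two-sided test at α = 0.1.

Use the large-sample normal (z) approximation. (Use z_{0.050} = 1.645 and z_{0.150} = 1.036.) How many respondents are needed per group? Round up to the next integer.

n = 36 per group

n = (z_{α/2} + z_β)² · (σ₁² + σ₂²) / δ²
  = (1.645 + 1.036)² · (15² + 10² = 325) / 8.1²
  = 7.1878 · 325 / 65.61
  = 35.60
Round up → n = 36 per group.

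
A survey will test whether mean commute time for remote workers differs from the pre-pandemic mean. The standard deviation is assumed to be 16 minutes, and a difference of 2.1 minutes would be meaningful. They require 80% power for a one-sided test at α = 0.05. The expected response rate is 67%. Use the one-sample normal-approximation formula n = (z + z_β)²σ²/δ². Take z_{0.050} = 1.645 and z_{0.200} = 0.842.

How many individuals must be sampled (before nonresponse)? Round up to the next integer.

n = 536

n = (z_α + z_β)² · σ² / δ²
  = (1.645 + 0.842)² · 16² / 2.1²
  = 6.1852 · 256 / 4.41
  = 359.05
Adjust for 67% response: 359.05 / 0.67 = 535.89.
Round up → n = 536.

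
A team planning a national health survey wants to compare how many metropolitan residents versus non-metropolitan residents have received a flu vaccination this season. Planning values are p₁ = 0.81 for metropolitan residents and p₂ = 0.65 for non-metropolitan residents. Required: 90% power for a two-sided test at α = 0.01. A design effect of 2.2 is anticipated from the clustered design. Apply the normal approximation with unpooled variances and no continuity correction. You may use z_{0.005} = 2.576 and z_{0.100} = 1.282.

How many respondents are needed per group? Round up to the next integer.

n = (z_{α/2} + z_β)² · [p₁(1−p₁) + p₂(1−p₂)] / (p₁ − p₂)²
  = (2.576 + 1.282)² · (0.81·0.19 + 0.65·0.35) / (0.16)²
  = (3.858)² · (0.1539 + 0.2275) / 0.0256
  = 14.8842 · 0.3814 / 0.0256
  = 221.75
Design effect: 2.2 × 221.75 = 487.85.
Round up → n = 488 per group.

n = 488 per group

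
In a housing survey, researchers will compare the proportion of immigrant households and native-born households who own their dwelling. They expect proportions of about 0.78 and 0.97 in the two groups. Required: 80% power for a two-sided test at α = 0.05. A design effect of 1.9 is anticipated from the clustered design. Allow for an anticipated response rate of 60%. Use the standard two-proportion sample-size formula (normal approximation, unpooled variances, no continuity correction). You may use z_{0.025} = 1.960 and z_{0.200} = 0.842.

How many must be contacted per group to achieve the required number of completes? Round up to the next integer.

n = (z_{α/2} + z_β)² · [p₁(1−p₁) + p₂(1−p₂)] / (p₁ − p₂)²
  = (1.960 + 0.842)² · (0.78·0.22 + 0.97·0.03) / (-0.19)²
  = (2.802)² · (0.1716 + 0.0291) / 0.0361
  = 7.8512 · 0.2007 / 0.0361
  = 43.65
Design effect: 1.9 × 43.65 = 82.93.
Adjust for 60% response: 82.93 / 0.60 = 138.22.
Round up → n = 139 per group.

n = 139 per group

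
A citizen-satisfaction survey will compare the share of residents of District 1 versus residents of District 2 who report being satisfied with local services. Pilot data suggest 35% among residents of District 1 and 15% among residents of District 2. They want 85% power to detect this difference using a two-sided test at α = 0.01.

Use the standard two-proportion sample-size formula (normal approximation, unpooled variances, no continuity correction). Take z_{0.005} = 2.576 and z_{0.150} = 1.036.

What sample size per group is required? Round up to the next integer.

n = (z_{α/2} + z_β)² · [p₁(1−p₁) + p₂(1−p₂)] / (p₁ − p₂)²
  = (2.576 + 1.036)² · (0.35·0.65 + 0.15·0.85) / (0.20)²
  = (3.612)² · (0.2275 + 0.1275) / 0.0400
  = 13.0465 · 0.3550 / 0.0400
  = 115.79
Round up → n = 116 per group.

n = 116 per group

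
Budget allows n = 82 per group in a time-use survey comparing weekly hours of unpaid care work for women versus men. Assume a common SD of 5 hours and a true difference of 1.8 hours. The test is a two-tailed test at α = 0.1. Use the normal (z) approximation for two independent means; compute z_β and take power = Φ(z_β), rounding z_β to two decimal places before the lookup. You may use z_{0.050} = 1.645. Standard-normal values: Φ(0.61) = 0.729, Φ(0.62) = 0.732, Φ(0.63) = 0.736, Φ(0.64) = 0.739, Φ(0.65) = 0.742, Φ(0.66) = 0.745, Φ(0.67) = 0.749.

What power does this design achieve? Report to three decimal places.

Power ≈ 0.745

z_β = δ·√(n/(σ₁²+σ₂²)) − z_{α/2}
    = 1.8 · √(82/50) − 1.645
    = 1.8 · 1.28062 − 1.645
    = 2.3051 − 1.645 = 0.6601 → 0.66
Power = Φ(0.66) = 0.745.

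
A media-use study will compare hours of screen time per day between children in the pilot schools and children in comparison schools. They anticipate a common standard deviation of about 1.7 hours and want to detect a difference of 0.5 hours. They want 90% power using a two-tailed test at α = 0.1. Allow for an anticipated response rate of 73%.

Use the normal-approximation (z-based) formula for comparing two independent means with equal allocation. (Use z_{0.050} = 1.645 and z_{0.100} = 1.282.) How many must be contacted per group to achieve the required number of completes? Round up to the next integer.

n = (z_{α/2} + z_β)² · (σ₁² + σ₂²) / δ²
  = (1.645 + 1.282)² · (2·1.7² = 5.78) / 0.5²
  = 8.5673 · 5.78 / 0.25
  = 198.08
Adjust for 73% response: 198.08 / 0.73 = 271.34.
Round up → n = 272 per group.

n = 272 per group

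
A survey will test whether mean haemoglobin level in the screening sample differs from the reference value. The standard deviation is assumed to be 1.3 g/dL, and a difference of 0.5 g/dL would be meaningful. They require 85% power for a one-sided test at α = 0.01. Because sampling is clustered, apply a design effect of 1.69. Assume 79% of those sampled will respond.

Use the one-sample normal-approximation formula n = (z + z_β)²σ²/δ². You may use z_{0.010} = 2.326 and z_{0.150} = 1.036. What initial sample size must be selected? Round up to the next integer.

n = (z_α + z_β)² · σ² / δ²
  = (2.326 + 1.036)² · 1.3² / 0.5²
  = 11.3030 · 1.69 / 0.25
  = 76.41
Design effect: 1.69 × 76.41 = 129.13.
Adjust for 79% response: 129.13 / 0.79 = 163.46.
Round up → n = 164.

n = 164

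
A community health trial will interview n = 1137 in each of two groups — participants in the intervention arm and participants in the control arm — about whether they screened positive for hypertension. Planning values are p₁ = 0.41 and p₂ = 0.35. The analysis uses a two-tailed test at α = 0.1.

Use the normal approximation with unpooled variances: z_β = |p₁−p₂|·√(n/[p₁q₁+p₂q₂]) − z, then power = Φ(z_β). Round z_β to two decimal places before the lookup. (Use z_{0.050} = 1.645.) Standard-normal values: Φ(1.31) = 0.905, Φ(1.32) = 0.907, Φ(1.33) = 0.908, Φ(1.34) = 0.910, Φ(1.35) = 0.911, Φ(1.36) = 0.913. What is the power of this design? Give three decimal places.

Power ≈ 0.905

z_β = |p₁−p₂|·√(n/[p₁q₁+p₂q₂]) − z_{α/2}
    = 0.06 · √(1137/0.4694) − 1.645
    = 0.06 · 49.2163 − 1.645
    = 2.9530 − 1.645 = 1.3080 → 1.31
Power = Φ(1.31) = 0.905.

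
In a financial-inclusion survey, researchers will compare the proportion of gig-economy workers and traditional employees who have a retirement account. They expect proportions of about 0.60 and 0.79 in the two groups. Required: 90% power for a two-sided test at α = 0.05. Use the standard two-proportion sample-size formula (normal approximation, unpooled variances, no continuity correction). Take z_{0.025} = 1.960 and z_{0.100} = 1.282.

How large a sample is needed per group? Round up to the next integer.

n = 119 per group

n = (z_{α/2} + z_β)² · [p₁(1−p₁) + p₂(1−p₂)] / (p₁ − p₂)²
  = (1.960 + 1.282)² · (0.60·0.40 + 0.79·0.21) / (-0.19)²
  = (3.242)² · (0.2400 + 0.1659) / 0.0361
  = 10.5106 · 0.4059 / 0.0361
  = 118.18
Round up → n = 119 per group.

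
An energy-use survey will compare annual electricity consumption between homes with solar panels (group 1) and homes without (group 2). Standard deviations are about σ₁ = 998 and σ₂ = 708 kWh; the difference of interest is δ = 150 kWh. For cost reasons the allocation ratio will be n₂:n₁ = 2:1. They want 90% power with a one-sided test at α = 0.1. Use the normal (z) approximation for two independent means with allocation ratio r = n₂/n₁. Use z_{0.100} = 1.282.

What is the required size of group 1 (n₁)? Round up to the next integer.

n₁ = (z_α + z_β)² · (σ₁² + σ₂²/r) / δ²
   = (1.282 + 1.282)² · (998² + 708²/2) / 150²
   = 6.5741 · (996004 + 250632) / 22500
   = 6.5741 · 1246636 / 22500
   = 364.24
Round up → n₁ = 365; n₂ = r·n₁ = 2 × 365 = 730.

n₁ = 365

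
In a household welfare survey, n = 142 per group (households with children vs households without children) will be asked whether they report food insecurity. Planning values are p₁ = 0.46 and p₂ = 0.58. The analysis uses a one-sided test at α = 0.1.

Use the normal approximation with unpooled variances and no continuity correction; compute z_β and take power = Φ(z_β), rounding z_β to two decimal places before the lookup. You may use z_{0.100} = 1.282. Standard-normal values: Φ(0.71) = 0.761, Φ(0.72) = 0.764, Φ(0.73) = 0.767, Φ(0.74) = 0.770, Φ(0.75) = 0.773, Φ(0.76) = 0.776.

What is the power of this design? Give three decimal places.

Power ≈ 0.776

z_β = |p₁−p₂|·√(n/[p₁q₁+p₂q₂]) − z_α
    = 0.12 · √(142/0.4920) − 1.282
    = 0.12 · 16.9888 − 1.282
    = 2.0387 − 1.282 = 0.7567 → 0.76
Power = Φ(0.76) = 0.776.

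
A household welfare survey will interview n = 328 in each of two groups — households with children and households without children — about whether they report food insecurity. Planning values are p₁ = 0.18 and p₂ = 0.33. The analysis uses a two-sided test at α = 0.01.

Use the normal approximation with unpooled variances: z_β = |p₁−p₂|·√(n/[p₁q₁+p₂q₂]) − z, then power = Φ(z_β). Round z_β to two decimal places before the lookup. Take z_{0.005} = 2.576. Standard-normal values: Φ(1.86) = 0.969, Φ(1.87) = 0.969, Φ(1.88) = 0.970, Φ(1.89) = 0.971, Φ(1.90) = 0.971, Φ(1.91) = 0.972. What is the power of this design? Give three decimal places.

z_β = |p₁−p₂|·√(n/[p₁q₁+p₂q₂]) − z_{α/2}
    = 0.15 · √(328/0.3687) − 2.576
    = 0.15 · 29.8264 − 2.576
    = 4.4740 − 2.576 = 1.8980 → 1.90
Power = Φ(1.90) = 0.971.

Power ≈ 0.971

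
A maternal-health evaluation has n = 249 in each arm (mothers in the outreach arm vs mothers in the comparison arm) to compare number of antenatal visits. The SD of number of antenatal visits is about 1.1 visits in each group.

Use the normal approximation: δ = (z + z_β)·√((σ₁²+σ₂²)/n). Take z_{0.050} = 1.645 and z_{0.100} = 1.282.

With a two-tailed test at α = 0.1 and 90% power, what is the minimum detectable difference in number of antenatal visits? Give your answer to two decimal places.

δ = (z_{α/2} + z_β) · √((σ₁²+σ₂²)/n)
  = (1.645 + 1.282) · √(2.42/249)
  = 2.927 · √0.00972
  = 2.927 · 0.0986
  = 0.2886

Minimum detectable difference ≈ 0.29 visits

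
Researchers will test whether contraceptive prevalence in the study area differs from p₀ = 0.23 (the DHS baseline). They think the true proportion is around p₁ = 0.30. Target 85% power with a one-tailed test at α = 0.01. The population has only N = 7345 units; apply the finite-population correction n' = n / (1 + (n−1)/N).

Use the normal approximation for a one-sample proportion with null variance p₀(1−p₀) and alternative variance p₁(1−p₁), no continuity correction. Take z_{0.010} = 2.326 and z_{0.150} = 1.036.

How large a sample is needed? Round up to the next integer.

n = 408

n = [z_α·√(p₀q₀) + z_β·√(p₁q₁)]² / (p₁ − p₀)²
  = [2.326·√(0.23·0.77) + 1.036·√(0.30·0.70)]² / (0.07)²
  = [2.326·0.4208 + 1.036·0.4583]² / 0.0049
  = [1.4536]² / 0.0049
  = 431.22
Finite-population correction (N = 7345): 431.22 / (1 + (431.22 − 1)/7345) = 407.36.
Round up → n = 408.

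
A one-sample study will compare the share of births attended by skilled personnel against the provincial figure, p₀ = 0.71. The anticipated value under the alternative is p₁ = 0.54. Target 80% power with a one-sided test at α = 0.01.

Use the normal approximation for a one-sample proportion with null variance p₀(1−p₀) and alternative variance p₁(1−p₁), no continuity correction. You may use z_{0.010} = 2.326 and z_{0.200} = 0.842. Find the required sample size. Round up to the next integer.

n = 76

n = [z_α·√(p₀q₀) + z_β·√(p₁q₁)]² / (p₁ − p₀)²
  = [2.326·√(0.71·0.29) + 0.842·√(0.54·0.46)]² / (-0.17)²
  = [2.326·0.4538 + 0.842·0.4984]² / 0.0289
  = [1.4751]² / 0.0289
  = 75.29
Round up → n = 76.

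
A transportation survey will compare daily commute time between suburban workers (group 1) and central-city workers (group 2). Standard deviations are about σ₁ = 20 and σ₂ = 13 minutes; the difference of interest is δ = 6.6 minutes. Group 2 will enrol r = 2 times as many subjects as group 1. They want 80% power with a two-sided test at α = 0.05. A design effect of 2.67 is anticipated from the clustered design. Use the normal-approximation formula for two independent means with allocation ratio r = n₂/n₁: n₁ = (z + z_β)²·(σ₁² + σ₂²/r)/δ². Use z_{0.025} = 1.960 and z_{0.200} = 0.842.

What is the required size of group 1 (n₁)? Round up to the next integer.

n₁ = (z_{α/2} + z_β)² · (σ₁² + σ₂²/r) / δ²
   = (1.960 + 0.842)² · (20² + 13²/2) / 6.6²
   = 7.8512 · (400 + 84.5) / 43.56
   = 7.8512 · 484.5 / 43.56
   = 87.33
Design effect: 2.67 × 87.33 = 233.16.
Round up → n₁ = 234; n₂ = r·n₁ = 2 × 234 = 468.

n₁ = 234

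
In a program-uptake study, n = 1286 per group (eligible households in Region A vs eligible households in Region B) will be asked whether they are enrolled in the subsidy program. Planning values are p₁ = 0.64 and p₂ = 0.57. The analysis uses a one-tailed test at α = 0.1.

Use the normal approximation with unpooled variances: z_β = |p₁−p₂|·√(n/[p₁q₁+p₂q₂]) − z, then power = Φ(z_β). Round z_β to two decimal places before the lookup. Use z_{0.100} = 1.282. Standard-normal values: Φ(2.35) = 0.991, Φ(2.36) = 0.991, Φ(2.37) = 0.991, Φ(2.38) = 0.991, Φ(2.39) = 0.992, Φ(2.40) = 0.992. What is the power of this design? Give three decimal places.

z_β = |p₁−p₂|·√(n/[p₁q₁+p₂q₂]) − z_α
    = 0.07 · √(1286/0.4755) − 1.282
    = 0.07 · 52.0050 − 1.282
    = 3.6404 − 1.282 = 2.3584 → 2.36
Power = Φ(2.36) = 0.991.

Power ≈ 0.991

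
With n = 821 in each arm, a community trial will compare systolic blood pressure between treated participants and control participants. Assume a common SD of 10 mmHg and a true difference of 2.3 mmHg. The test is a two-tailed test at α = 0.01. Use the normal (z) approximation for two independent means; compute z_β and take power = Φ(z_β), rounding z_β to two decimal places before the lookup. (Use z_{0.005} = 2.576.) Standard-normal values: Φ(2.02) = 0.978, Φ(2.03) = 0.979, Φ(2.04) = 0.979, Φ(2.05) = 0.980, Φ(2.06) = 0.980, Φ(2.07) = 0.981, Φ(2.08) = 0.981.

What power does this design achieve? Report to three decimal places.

Power ≈ 0.981

z_β = δ·√(n/(σ₁²+σ₂²)) − z_{α/2}
    = 2.3 · √(821/200) − 2.576
    = 2.3 · 2.02608 − 2.576
    = 4.6600 − 2.576 = 2.0840 → 2.08
Power = Φ(2.08) = 0.981.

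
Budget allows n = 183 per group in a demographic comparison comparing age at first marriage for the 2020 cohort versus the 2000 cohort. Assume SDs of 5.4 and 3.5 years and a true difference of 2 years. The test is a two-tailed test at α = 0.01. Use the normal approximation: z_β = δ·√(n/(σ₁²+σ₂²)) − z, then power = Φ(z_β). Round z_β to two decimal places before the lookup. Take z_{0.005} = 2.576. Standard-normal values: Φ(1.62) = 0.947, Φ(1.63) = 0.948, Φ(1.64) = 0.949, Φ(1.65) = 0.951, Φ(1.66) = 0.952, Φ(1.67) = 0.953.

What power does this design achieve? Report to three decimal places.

z_β = δ·√(n/(σ₁²+σ₂²)) − z_{α/2}
    = 2 · √(183/41.41) − 2.576
    = 2 · 2.10219 − 2.576
    = 4.2044 − 2.576 = 1.6284 → 1.63
Power = Φ(1.63) = 0.948.

Power ≈ 0.948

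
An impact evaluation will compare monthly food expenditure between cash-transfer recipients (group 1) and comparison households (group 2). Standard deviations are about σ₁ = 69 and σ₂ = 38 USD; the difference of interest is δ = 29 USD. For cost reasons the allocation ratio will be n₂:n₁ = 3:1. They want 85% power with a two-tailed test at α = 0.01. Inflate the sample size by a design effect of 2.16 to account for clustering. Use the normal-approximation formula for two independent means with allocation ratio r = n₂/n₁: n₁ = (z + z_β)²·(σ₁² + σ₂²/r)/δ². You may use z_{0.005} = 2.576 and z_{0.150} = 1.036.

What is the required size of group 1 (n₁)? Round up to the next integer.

n₁ = 176

n₁ = (z_{α/2} + z_β)² · (σ₁² + σ₂²/r) / δ²
   = (2.576 + 1.036)² · (69² + 38²/3) / 29²
   = 13.0465 · (4761 + 481.3333) / 841
   = 13.0465 · 5242.3 / 841
   = 81.33
Design effect: 2.16 × 81.33 = 175.66.
Round up → n₁ = 176; n₂ = r·n₁ = 3 × 176 = 528.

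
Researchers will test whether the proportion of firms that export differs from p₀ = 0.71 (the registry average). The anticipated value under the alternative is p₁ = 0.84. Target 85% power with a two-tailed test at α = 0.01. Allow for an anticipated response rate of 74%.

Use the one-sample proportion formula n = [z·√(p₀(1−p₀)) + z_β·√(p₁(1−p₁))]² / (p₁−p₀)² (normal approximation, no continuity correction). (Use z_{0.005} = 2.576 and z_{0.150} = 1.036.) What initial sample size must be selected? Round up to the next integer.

n = [z_{α/2}·√(p₀q₀) + z_β·√(p₁q₁)]² / (p₁ − p₀)²
  = [2.576·√(0.71·0.29) + 1.036·√(0.84·0.16)]² / (0.13)²
  = [2.576·0.4538 + 1.036·0.3666]² / 0.0169
  = [1.5487]² / 0.0169
  = 141.92
Adjust for 74% response: 141.92 / 0.74 = 191.78.
Round up → n = 192.

n = 192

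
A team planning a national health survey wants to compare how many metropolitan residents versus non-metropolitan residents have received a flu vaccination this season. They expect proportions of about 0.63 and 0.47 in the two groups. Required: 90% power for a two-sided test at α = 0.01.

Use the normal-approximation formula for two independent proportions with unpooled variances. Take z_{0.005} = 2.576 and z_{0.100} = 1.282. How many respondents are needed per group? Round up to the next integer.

n = 281 per group

n = (z_{α/2} + z_β)² · [p₁(1−p₁) + p₂(1−p₂)] / (p₁ − p₂)²
  = (2.576 + 1.282)² · (0.63·0.37 + 0.47·0.53) / (0.16)²
  = (3.858)² · (0.2331 + 0.2491) / 0.0256
  = 14.8842 · 0.4822 / 0.0256
  = 280.36
Round up → n = 281 per group.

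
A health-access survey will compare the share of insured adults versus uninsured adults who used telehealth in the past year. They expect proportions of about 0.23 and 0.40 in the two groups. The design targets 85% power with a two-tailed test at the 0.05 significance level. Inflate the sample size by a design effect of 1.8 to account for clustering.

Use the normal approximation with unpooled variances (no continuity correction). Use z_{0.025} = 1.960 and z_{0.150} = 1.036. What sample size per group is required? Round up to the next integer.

n = 234 per group

n = (z_{α/2} + z_β)² · [p₁(1−p₁) + p₂(1−p₂)] / (p₁ − p₂)²
  = (1.960 + 1.036)² · (0.23·0.77 + 0.40·0.60) / (-0.17)²
  = (2.996)² · (0.1771 + 0.2400) / 0.0289
  = 8.9760 · 0.4171 / 0.0289
  = 129.55
Design effect: 1.8 × 129.55 = 233.18.
Round up → n = 234 per group.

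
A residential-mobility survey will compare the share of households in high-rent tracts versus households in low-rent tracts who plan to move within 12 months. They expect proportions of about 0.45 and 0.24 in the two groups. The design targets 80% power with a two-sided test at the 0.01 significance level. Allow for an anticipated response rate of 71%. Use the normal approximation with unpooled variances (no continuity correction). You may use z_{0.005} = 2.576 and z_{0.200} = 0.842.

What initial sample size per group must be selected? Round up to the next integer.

n = (z_{α/2} + z_β)² · [p₁(1−p₁) + p₂(1−p₂)] / (p₁ − p₂)²
  = (2.576 + 0.842)² · (0.45·0.55 + 0.24·0.76) / (0.21)²
  = (3.418)² · (0.2475 + 0.1824) / 0.0441
  = 11.6827 · 0.4299 / 0.0441
  = 113.89
Adjust for 71% response: 113.89 / 0.71 = 160.40.
Round up → n = 161 per group.

n = 161 per group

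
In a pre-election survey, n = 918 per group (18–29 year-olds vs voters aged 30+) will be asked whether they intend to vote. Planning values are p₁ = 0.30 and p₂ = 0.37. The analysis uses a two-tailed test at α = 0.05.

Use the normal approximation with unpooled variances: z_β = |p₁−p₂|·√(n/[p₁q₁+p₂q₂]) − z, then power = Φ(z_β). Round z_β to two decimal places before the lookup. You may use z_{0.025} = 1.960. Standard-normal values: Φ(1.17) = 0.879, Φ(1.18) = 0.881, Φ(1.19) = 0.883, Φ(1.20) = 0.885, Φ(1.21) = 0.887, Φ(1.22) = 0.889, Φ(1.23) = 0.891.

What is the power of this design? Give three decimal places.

Power ≈ 0.891

z_β = |p₁−p₂|·√(n/[p₁q₁+p₂q₂]) − z_{α/2}
    = 0.07 · √(918/0.4431) − 1.960
    = 0.07 · 45.5167 − 1.960
    = 3.1862 − 1.960 = 1.2262 → 1.23
Power = Φ(1.23) = 0.891.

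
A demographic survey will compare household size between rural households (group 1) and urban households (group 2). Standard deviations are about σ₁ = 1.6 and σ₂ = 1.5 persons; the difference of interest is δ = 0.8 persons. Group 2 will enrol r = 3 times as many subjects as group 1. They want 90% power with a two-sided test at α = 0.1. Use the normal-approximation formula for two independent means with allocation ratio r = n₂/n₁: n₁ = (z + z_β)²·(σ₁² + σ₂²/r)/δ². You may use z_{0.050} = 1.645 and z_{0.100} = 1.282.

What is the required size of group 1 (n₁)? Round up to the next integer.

n₁ = 45

n₁ = (z_{α/2} + z_β)² · (σ₁² + σ₂²/r) / δ²
   = (1.645 + 1.282)² · (1.6² + 1.5²/3) / 0.8²
   = 8.5673 · (2.56 + 0.75) / 0.64
   = 8.5673 · 3.31 / 0.64
   = 44.31
Round up → n₁ = 45; n₂ = r·n₁ = 3 × 45 = 135.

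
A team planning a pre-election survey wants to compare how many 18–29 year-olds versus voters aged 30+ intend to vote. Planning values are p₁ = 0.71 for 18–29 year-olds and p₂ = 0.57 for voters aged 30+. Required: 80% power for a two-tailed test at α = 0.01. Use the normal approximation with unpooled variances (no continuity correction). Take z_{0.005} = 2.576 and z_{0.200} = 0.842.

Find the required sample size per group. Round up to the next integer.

n = (z_{α/2} + z_β)² · [p₁(1−p₁) + p₂(1−p₂)] / (p₁ − p₂)²
  = (2.576 + 0.842)² · (0.71·0.29 + 0.57·0.43) / (0.14)²
  = (3.418)² · (0.2059 + 0.2451) / 0.0196
  = 11.6827 · 0.4510 / 0.0196
  = 268.82
Round up → n = 269 per group.

n = 269 per group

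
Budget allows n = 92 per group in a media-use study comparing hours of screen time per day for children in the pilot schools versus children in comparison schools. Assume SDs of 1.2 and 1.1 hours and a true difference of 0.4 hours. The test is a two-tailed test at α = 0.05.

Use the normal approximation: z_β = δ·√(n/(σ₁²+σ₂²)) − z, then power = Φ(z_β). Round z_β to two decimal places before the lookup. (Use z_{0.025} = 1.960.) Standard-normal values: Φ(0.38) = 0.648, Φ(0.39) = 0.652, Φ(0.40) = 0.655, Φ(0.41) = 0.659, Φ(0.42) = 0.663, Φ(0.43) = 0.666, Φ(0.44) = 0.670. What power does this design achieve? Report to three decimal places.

z_β = δ·√(n/(σ₁²+σ₂²)) − z_{α/2}
    = 0.4 · √(92/2.65) − 1.960
    = 0.4 · 5.89211 − 1.960
    = 2.3568 − 1.960 = 0.3968 → 0.40
Power = Φ(0.40) = 0.655.

Power ≈ 0.655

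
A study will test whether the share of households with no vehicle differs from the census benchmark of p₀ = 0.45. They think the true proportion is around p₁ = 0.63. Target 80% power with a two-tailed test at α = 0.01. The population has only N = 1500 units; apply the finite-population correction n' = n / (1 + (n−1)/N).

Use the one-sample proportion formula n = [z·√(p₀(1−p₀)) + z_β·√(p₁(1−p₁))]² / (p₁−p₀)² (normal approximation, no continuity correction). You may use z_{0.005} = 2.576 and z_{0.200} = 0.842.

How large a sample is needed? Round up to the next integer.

n = [z_{α/2}·√(p₀q₀) + z_β·√(p₁q₁)]² / (p₁ − p₀)²
  = [2.576·√(0.45·0.55) + 0.842·√(0.63·0.37)]² / (0.18)²
  = [2.576·0.4975 + 0.842·0.4828]² / 0.0324
  = [1.6881]² / 0.0324
  = 87.95
Finite-population correction (N = 1500): 87.95 / (1 + (87.95 − 1)/1500) = 83.13.
Round up → n = 84.

n = 84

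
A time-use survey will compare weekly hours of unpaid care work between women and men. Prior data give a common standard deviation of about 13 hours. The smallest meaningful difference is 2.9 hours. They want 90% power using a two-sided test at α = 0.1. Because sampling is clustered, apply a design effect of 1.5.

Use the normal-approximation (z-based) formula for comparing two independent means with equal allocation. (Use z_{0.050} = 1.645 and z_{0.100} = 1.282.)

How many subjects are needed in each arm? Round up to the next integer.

n = (z_{α/2} + z_β)² · (σ₁² + σ₂²) / δ²
  = (1.645 + 1.282)² · (2·13² = 338) / 2.9²
  = 8.5673 · 338 / 8.41
  = 344.32
Design effect: 1.5 × 344.32 = 516.48.
Round up → n = 517 per group.

n = 517 per group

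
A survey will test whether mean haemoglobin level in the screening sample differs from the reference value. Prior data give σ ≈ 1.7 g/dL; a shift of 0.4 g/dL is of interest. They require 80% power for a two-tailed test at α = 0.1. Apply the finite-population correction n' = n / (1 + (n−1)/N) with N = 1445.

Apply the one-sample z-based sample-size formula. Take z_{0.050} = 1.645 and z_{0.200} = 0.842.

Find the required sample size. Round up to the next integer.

n = 104

n = (z_{α/2} + z_β)² · σ² / δ²
  = (1.645 + 0.842)² · 1.7² / 0.4²
  = 6.1852 · 2.89 / 0.16
  = 111.72
Finite-population correction (N = 1445): 111.72 / (1 + (111.72 − 1)/1445) = 103.77.
Round up → n = 104.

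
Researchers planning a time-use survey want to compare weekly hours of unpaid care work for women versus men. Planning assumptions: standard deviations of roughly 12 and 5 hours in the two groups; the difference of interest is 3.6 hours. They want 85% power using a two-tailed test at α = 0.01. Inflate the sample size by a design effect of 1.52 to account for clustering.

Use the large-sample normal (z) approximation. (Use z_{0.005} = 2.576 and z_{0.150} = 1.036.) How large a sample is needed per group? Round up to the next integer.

n = 259 per group

n = (z_{α/2} + z_β)² · (σ₁² + σ₂²) / δ²
  = (2.576 + 1.036)² · (12² + 5² = 169) / 3.6²
  = 13.0465 · 169 / 12.96
  = 170.13
Design effect: 1.52 × 170.13 = 258.60.
Round up → n = 259 per group.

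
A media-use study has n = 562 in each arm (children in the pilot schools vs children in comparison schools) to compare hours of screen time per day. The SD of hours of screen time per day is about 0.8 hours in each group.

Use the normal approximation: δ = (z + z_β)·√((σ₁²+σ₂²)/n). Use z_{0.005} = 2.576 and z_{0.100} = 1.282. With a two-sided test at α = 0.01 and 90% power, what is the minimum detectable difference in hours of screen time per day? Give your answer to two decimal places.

δ = (z_{α/2} + z_β) · √((σ₁²+σ₂²)/n)
  = (2.576 + 1.282) · √(1.28/562)
  = 3.858 · √0.00228
  = 3.858 · 0.0477
  = 0.1841

Minimum detectable difference ≈ 0.18 hours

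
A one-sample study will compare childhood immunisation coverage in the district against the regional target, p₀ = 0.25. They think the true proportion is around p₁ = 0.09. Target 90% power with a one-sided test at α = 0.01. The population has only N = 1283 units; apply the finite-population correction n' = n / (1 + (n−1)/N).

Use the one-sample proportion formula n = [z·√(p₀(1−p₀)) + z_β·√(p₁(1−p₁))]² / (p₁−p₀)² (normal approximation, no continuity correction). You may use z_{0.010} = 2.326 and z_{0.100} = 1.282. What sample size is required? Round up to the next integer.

n = 70

n = [z_α·√(p₀q₀) + z_β·√(p₁q₁)]² / (p₁ − p₀)²
  = [2.326·√(0.25·0.75) + 1.282·√(0.09·0.91)]² / (-0.16)²
  = [2.326·0.4330 + 1.282·0.2862]² / 0.0256
  = [1.3741]² / 0.0256
  = 73.75
Finite-population correction (N = 1283): 73.75 / (1 + (73.75 − 1)/1283) = 69.80.
Round up → n = 70.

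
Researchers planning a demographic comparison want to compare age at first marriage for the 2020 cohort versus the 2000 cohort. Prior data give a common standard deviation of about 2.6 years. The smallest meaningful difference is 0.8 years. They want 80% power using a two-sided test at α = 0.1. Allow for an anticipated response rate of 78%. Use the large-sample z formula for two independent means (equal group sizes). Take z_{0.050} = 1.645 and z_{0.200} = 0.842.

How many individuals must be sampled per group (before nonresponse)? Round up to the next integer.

n = (z_{α/2} + z_β)² · (σ₁² + σ₂²) / δ²
  = (1.645 + 0.842)² · (2·2.6² = 13.52) / 0.8²
  = 6.1852 · 13.52 / 0.64
  = 130.66
Adjust for 78% response: 130.66 / 0.78 = 167.51.
Round up → n = 168 per group.

n = 168 per group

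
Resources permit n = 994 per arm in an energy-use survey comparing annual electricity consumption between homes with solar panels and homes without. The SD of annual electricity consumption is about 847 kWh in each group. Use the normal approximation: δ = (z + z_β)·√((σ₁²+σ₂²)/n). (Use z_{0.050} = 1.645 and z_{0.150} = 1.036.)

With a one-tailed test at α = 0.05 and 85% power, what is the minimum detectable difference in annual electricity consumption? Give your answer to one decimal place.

Minimum detectable difference ≈ 101.9 kWh

δ = (z_α + z_β) · √((σ₁²+σ₂²)/n)
  = (1.645 + 1.036) · √(1434818/994)
  = 2.681 · √1443.5
  = 2.681 · 37.9931
  = 101.8596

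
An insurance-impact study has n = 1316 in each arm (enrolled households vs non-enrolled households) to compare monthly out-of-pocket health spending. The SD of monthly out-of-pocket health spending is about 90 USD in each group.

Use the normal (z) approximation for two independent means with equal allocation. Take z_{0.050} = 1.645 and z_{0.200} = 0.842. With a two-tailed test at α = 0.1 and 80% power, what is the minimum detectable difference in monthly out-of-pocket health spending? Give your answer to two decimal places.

δ = (z_{α/2} + z_β) · √((σ₁²+σ₂²)/n)
  = (1.645 + 0.842) · √(16200/1316)
  = 2.487 · √12.31
  = 2.487 · 3.5086
  = 8.7258

Minimum detectable difference ≈ 8.73 USD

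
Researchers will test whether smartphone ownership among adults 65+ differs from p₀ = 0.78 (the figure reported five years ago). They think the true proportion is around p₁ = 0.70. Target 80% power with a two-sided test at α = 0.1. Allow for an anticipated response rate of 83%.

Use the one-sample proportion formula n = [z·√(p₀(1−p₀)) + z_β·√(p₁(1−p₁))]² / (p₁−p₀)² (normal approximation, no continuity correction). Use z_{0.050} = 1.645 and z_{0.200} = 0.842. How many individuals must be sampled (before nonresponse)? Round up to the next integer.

n = [z_{α/2}·√(p₀q₀) + z_β·√(p₁q₁)]² / (p₁ − p₀)²
  = [1.645·√(0.78·0.22) + 0.842·√(0.70·0.30)]² / (-0.08)²
  = [1.645·0.4142 + 0.842·0.4583]² / 0.0064
  = [1.0673]² / 0.0064
  = 177.98
Adjust for 83% response: 177.98 / 0.83 = 214.44.
Round up → n = 215.

n = 215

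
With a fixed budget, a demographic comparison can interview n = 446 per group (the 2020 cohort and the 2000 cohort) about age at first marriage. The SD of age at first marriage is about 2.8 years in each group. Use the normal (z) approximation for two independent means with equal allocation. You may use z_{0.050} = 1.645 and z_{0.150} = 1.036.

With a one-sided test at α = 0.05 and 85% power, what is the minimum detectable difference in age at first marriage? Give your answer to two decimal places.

Minimum detectable difference ≈ 0.50 years

δ = (z_α + z_β) · √((σ₁²+σ₂²)/n)
  = (1.645 + 1.036) · √(15.68/446)
  = 2.681 · √0.03516
  = 2.681 · 0.1875
  = 0.5027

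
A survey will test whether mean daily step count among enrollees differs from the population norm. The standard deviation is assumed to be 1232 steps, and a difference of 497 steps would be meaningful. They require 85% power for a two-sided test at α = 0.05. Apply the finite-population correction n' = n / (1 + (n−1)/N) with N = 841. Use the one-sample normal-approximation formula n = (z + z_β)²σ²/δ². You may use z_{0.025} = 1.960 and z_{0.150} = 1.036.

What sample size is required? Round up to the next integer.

n = 52

n = (z_{α/2} + z_β)² · σ² / δ²
  = (1.960 + 1.036)² · 1232² / 497²
  = 8.9760 · 1517824 / 247009
  = 55.16
Finite-population correction (N = 841): 55.16 / (1 + (55.16 − 1)/841) = 51.82.
Round up → n = 52.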